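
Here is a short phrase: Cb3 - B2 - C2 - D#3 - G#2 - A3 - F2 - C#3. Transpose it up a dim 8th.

Cb3: an octave up reaches C, and 11 semitones makes it Cbb4.
B2 up a diminished octave is Bb3.
C2: an octave up reaches C, and 11 semitones makes it Cb3.
D#3: an octave up reaches D, and 11 semitones makes it D4.
A diminished octave up from G#2 gives G3.
A3 up a diminished octave is Ab4.
F2: an octave up reaches F, and 11 semitones makes it Fb3.
C#3: an octave up reaches C, and 11 semitones makes it C4.

Cbb4 Bb3 Cb3 D4 G3 Ab4 Fb3 C4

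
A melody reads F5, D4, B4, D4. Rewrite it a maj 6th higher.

D6 B4 G#5 B4

A major sixth up from F5 gives D6.
A major sixth up from D4 gives B4.
A major sixth up from B4 gives G#5.
D4 up a major sixth is B4.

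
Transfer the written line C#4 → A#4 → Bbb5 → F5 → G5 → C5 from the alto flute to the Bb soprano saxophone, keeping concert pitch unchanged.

First find concert pitch: the alto flute sounds a perfect fourth below written, so C#4 A#4 Bbb5 F5 G5 C5 sounds G#3 E#4 Fb5 C5 D5 G4.
Then write for Bb soprano saxophone: it sounds a major second below written, so the part must be a major second above concert.
G#3 → A#3
E#4 → F##4
Fb5 → Gb5
C5 → D5
D5 → E5
G4 → A4

A#3 F##4 Gb5 D5 E5 A4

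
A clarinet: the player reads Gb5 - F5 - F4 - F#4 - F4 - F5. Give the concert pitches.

Written C4 on the A clarinet sounds as A3, a minor third lower; apply that shift to every note.
Gb5 -> Eb5
F5 -> D5
F4 -> D4
F#4 -> D#4
F4 -> D4
F5 -> D5

Eb5 D5 D4 D#4 D4 D5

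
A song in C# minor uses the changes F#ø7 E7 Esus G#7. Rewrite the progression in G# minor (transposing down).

C#ø7 B7 Bsus D#7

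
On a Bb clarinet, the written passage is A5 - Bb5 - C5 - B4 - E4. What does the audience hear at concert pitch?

G5 Ab5 Bb4 A4 D4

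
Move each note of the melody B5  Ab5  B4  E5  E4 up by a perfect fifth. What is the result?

B5: a fifth up reaches F, and 7 semitones makes it F#6.
Ab5 up a perfect fifth is Eb6.
B4: a fifth up reaches F, and 7 semitones makes it F#5.
E5 up a perfect fifth is B5.
E4: a fifth up reaches B, and 7 semitones makes it B4.

F#6 Eb6 F#5 B5 B4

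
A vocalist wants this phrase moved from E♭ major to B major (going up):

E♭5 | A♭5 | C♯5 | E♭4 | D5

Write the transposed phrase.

E♭ major to B major up is an augmented fifth, so every note moves up by that interval.
Eb5 → B5
Ab5 → E6
C#5 → G##5
Eb4 → B4
D5 → A#5

B5 E6 G##5 B4 A#5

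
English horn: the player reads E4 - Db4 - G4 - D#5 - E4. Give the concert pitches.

A3 Gb3 C4 G#4 A3

The English horn sounds a perfect fifth below written, so transpose each written note down a perfect fifth.
E4 -> A3
Db4 -> Gb3
G4 -> C4
D#5 -> G#4
E4 -> A3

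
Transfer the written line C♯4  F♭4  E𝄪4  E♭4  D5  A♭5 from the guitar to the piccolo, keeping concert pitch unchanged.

First find concert pitch: the guitar sounds a perfect octave below written, so C♯4 F♭4 E𝄪4 E♭4 D5 A♭5 sounds C#3 Fb3 E##3 Eb3 D4 Ab4.
Then write for piccolo: it sounds a perfect octave above written, so the part must be a perfect octave below concert.
C#3 → C#2
Fb3 → Fb2
E##3 → E##2
Eb3 → Eb2
D4 → D3
Ab4 → Ab3

C#2 Fb2 E##2 Eb2 D3 Ab3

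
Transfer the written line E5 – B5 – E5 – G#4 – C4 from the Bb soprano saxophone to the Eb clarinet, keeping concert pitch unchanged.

First find concert pitch: the Bb soprano saxophone sounds a major second below written, so E5 B5 E5 G#4 C4 sounds D5 A5 D5 F#4 Bb3.
Then write for Eb clarinet: it sounds a minor third above written, so the part must be a minor third below concert.
D5 → B4
A5 → F#5
D5 → B4
F#4 → D#4
Bb3 → G3

B4 F#5 B4 D#4 G3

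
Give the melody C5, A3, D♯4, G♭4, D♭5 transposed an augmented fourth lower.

Gb4 Eb3 A3 Dbb4 Abb4

C5 down an augmented fourth is Gb4.
A3: a fourth down reaches E, and 6 semitones makes it Eb3.
An augmented fourth down from D#4 gives A3.
Gb4: a fourth down reaches D, and 6 semitones makes it Dbb4.
An augmented fourth down from Db5 gives Abb4.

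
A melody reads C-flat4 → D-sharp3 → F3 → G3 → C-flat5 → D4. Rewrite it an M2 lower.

Bbb3 C#3 Eb3 F3 Bbb4 C4

Cb4 becomes Bbb3
D#3 becomes C#3
F3 becomes Eb3
G3 becomes F3
Cb5 becomes Bbb4
D4 becomes C4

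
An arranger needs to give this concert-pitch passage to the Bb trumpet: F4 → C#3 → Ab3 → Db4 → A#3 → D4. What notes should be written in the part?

Written C4 sounds as Bb3 on the Bb trumpet, so concert pitches are written a major second up.
F4 to G4
C#3 to D#3
Ab3 to Bb3
Db4 to Eb4
A#3 to B#3
D4 to E4

G4 D#3 Bb3 Eb4 B#3 E4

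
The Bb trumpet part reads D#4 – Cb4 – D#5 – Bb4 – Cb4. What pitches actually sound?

C#4 Bbb3 C#5 Ab4 Bbb3

Written C4 on the Bb trumpet sounds as Bb3, a major second lower; apply that shift to every note.
D#4 to C#4
Cb4 to Bbb3
D#5 to C#5
Bb4 to Ab4
Cb4 to Bbb3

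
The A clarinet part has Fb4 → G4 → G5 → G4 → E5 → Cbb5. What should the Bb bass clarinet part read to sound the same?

Eb5 F#5 F#6 F#5 D#6 Bbb5

First find concert pitch: the A clarinet sounds a minor third below written, so Fb4 G4 G5 G4 E5 Cbb5 sounds Db4 E4 E5 E4 C#5 Abb4.
Then write for Bb bass clarinet: it sounds a major ninth below written, so the part must be a major ninth above concert.
Db4 → Eb5
E4 → F#5
E5 → F#6
E4 → F#5
C#5 → D#6
Abb4 → Bbb5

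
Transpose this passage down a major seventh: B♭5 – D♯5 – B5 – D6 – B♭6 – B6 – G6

Cb5 E4 C5 Eb5 Cb6 C6 Ab5

Bb5 gives Cb5
D#5 gives E4
B5 gives C5
D6 gives Eb5
Bb6 gives Cb6
B6 gives C6
G6 gives Ab5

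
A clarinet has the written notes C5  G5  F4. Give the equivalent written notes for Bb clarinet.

B4 F#5 E4

First find concert pitch: the A clarinet sounds a minor third below written, so C5 G5 F4 sounds A4 E5 D4.
Then write for Bb clarinet: it sounds a major second below written, so the part must be a major second above concert.
A4 → B4
E5 → F#5
D4 → E4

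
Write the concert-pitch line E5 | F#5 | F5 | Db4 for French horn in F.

The French horn in F sounds a perfect fifth below written, so the written part must be a perfect fifth above concert — transpose each note up.
E5 gives B5
F#5 gives C#6
F5 gives C6
Db4 gives Ab4

B5 C#6 C6 Ab4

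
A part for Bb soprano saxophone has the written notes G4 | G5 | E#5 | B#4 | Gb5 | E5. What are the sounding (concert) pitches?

F4 F5 D#5 A#4 Fb5 D5

Written C4 on the Bb soprano saxophone sounds as Bb3, a major second lower; apply that shift to every note.
G4 becomes F4
G5 becomes F5
E#5 becomes D#5
B#4 becomes A#4
Gb5 becomes Fb5
E5 becomes D5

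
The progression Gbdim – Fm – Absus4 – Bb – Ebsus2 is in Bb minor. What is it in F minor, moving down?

Dbdim Cm Ebsus4 F Bbsus2

Bb minor down to F minor is a perfect fourth; each chord root moves by that interval while the quality stays the same.
Gbdim: root Gb down a perfect fourth → Db, giving Dbdim.
Fm: root F down a perfect fourth → C, giving Cm.
Absus4: root Ab down a perfect fourth → Eb, giving Ebsus4.
Bb: root Bb down a perfect fourth → F, giving F.
Ebsus2: root Eb down a perfect fourth → Bb, giving Bbsus2.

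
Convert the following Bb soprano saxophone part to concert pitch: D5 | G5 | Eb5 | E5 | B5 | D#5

C5 F5 Db5 D5 A5 C#5

The Bb soprano saxophone sounds a major second below written, so transpose each written note down a major second.
D5 → C5
G5 → F5
Eb5 → Db5
E5 → D5
B5 → A5
D#5 → C#5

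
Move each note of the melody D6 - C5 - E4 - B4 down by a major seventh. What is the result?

Eb5 Db4 F3 C4

D6 -> Eb5
C5 -> Db4
E4 -> F3
B4 -> C4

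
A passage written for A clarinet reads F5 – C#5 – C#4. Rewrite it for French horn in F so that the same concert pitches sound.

A5 E#5 E#4

First find concert pitch: the A clarinet sounds a minor third below written, so F5 C#5 C#4 sounds D5 A#4 A#3.
Then write for French horn in F: it sounds a perfect fifth below written, so the part must be a perfect fifth above concert.
D5 → A5
A#4 → E#5
A#3 → E#4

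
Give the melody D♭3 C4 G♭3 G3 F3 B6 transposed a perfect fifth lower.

Gb2 F3 Cb3 C3 Bb2 E6

Db3 down a perfect fifth is Gb2.
A perfect fifth down from C4 gives F3.
A perfect fifth down from Gb3 gives Cb3.
A perfect fifth down from G3 gives C3.
F3 down a perfect fifth is Bb2.
A perfect fifth down from B6 gives E6.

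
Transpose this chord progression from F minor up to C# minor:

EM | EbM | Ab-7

B#M BM E-7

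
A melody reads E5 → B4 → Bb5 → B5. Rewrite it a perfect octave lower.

E5 -> E4
B4 -> B3
Bb5 -> Bb4
B5 -> B4

E4 B3 Bb4 B4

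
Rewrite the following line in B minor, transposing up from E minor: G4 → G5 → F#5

From E up to B is a perfect fifth; apply that to each pitch.
G4 -> D5
G5 -> D6
F#5 -> C#6

D5 D6 C#6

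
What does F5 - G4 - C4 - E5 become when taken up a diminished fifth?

Cb6 Db5 Gb4 Bb5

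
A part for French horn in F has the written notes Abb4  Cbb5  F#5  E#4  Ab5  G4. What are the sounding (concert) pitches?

Dbb4 Fbb4 B4 A#3 Db5 C4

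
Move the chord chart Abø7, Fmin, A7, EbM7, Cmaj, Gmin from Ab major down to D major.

Ab major down to D major is a diminished fifth; each chord root moves by that interval while the quality stays the same.
Abø7: root Ab down a diminished fifth → D, giving Dø7.
Fmin: root F down a diminished fifth → B, giving Bmin.
A7: root A down a diminished fifth → D#, giving D#7.
EbM7: root Eb down a diminished fifth → A, giving AM7.
Cmaj: root C down a diminished fifth → F#, giving F#maj.
Gmin: root G down a diminished fifth → C#, giving C#min.

Dø7 Bmin D#7 AM7 F#maj C#min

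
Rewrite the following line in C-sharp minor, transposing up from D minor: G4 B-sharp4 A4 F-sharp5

From D up to C-sharp is a major seventh; apply that to each pitch.
G4 becomes F#5
B#4 becomes A##5
A4 becomes G#5
F#5 becomes E#6

F#5 A##5 G#5 E#6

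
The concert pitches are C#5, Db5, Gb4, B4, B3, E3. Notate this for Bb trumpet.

Written C4 sounds as Bb3 on the Bb trumpet, so concert pitches are written a major second up.
C#5 to D#5
Db5 to Eb5
Gb4 to Ab4
B4 to C#5
B3 to C#4
E3 to F#3

D#5 Eb5 Ab4 C#5 C#4 F#3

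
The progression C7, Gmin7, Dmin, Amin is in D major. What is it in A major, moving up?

G7 Dmin7 Amin Emin

D major up to A major is a perfect fifth; each chord root moves by that interval while the quality stays the same.
C7: root C up a perfect fifth → G, giving G7.
Gmin7: root G up a perfect fifth → D, giving Dmin7.
Dmin: root D up a perfect fifth → A, giving Amin.
Amin: root A up a perfect fifth → E, giving Emin.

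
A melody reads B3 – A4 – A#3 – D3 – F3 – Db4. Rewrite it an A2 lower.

Ab3 Gb4 G3 Cb3 Ebb3 Cbb4

B3: a second down reaches A, and 3 semitones makes it Ab3.
A4: a second down reaches G, and 3 semitones makes it Gb4.
A#3 down an augmented second is G3.
An augmented second down from D3 gives Cb3.
An augmented second down from F3 gives Ebb3.
Db4: a second down reaches C, and 3 semitones makes it Cbb4.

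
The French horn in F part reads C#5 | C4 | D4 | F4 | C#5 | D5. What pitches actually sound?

Written C4 on the French horn in F sounds as F3, a perfect fifth lower; apply that shift to every note.
C#5 gives F#4
C4 gives F3
D4 gives G3
F4 gives Bb3
C#5 gives F#4
D5 gives G4

F#4 F3 G3 Bb3 F#4 G4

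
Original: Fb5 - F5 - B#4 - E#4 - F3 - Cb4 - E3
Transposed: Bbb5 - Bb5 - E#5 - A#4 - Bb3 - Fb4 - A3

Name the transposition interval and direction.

Take the first pair: Fb5 → Bbb5. F to B spans 4 letter names, so the interval is some kind of fourth.
Fb5 to Bbb5 is 5 semitones, which makes it a perfect fourth; the second version is higher, so the direction is up.
Checking another pair — E3 → A3 — gives the same interval.

up a perfect fourth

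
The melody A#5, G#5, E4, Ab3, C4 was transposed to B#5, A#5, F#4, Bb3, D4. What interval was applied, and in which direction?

up a major second

Take the first pair: A#5 → B#5. A to B spans 2 letter names, so the interval is some kind of second.
A#5 to B#5 is 2 semitones, which makes it a major second; the second version is higher, so the direction is up.
Checking another pair — C4 → D4 — gives the same interval.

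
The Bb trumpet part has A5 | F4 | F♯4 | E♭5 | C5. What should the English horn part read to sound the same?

D6 Bb4 B4 Ab5 F5

First find concert pitch: the Bb trumpet sounds a major second below written, so A5 F4 F♯4 E♭5 C5 sounds G5 Eb4 E4 Db5 Bb4.
Then write for English horn: it sounds a perfect fifth below written, so the part must be a perfect fifth above concert.
G5 → D6
Eb4 → Bb4
E4 → B4
Db5 → Ab5
Bb4 → F5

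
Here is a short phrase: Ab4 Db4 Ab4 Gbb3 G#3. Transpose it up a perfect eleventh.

A perfect eleventh up from Ab4 gives Db6.
Db4 up a perfect eleventh is Gb5.
Ab4: an eleventh up reaches D, and 17 semitones makes it Db6.
A perfect eleventh up from Gbb3 gives Cbb5.
G#3: an eleventh up reaches C, and 17 semitones makes it C#5.

Db6 Gb5 Db6 Cbb5 C#5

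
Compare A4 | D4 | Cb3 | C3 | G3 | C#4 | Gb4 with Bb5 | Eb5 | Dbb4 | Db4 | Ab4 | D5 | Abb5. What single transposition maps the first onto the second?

up a minor ninth

Take the first pair: A4 → Bb5. A to B spans 9 letter names, so the interval is some kind of ninth.
A4 to Bb5 is 13 semitones, which makes it a minor ninth; the second version is higher, so the direction is up.
Checking another pair — Gb4 → Abb5 — gives the same interval.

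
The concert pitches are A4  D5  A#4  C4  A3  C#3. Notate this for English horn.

The English horn sounds a perfect fifth below written, so the written part must be a perfect fifth above concert — transpose each note up.
A4 to E5
D5 to A5
A#4 to E#5
C4 to G4
A3 to E4
C#3 to G#3

E5 A5 E#5 G4 E4 G#3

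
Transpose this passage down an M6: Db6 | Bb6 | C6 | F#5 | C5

Fb5 Db6 Eb5 A4 Eb4

Db6 becomes Fb5
Bb6 becomes Db6
C6 becomes Eb5
F#5 becomes A4
C5 becomes Eb4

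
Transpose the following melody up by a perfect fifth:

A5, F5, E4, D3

E6 C6 B4 A3

A5 up a perfect fifth is E6.
F5 up a perfect fifth is C6.
A perfect fifth up from E4 gives B4.
D3: a fifth up reaches A, and 7 semitones makes it A3.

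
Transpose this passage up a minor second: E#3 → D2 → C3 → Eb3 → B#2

F#3 Eb2 Db3 Fb3 C#3

E#3: a second up reaches F, and 1 semitone makes it F#3.
D2: a second up reaches E, and 1 semitone makes it Eb2.
C3: a second up reaches D, and 1 semitone makes it Db3.
Eb3: a second up reaches F, and 1 semitone makes it Fb3.
B#2: a second up reaches C, and 1 semitone makes it C#3.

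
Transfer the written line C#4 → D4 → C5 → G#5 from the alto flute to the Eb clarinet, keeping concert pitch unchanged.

First find concert pitch: the alto flute sounds a perfect fourth below written, so C#4 D4 C5 G#5 sounds G#3 A3 G4 D#5.
Then write for Eb clarinet: it sounds a minor third above written, so the part must be a minor third below concert.
G#3 → E#3
A3 → F#3
G4 → E4
D#5 → B#4

E#3 F#3 E4 B#4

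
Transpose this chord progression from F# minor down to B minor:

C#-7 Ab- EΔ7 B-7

F#-7 Db- AΔ7 E-7

F# minor down to B minor is a perfect fifth; each chord root moves by that interval while the quality stays the same.
C#-7: root C# down a perfect fifth → F#, giving F#-7.
Ab-: root Ab down a perfect fifth → Db, giving Db-.
EΔ7: root E down a perfect fifth → A, giving AΔ7.
B-7: root B down a perfect fifth → E, giving E-7.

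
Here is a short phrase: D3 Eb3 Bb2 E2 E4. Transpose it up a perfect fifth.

D3 → A3
Eb3 → Bb3
Bb2 → F3
E2 → B2
E4 → B4

A3 Bb3 F3 B2 B4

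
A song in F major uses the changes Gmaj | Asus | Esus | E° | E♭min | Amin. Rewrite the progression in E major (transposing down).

F major down to E major is a minor second; each chord root moves by that interval while the quality stays the same.
Gmaj: root G down a minor second → F#, giving F#maj.
Asus: root A down a minor second → G#, giving G#sus.
Esus: root E down a minor second → D#, giving D#sus.
E°: root E down a minor second → D#, giving D#°.
E♭min: root E♭ down a minor second → D, giving Dmin.
Amin: root A down a minor second → G#, giving G#min.

F#maj G#sus D#sus D#° Dmin G#min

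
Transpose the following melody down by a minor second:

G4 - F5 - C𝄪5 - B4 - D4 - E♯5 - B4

G4 to F#4
F5 to E5
C##5 to B##4
B4 to A#4
D4 to C#4
E#5 to D##5
B4 to A#4

F#4 E5 B##4 A#4 C#4 D##5 A#4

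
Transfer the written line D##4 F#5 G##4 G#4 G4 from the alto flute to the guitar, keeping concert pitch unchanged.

First find concert pitch: the alto flute sounds a perfect fourth below written, so D##4 F#5 G##4 G#4 G4 sounds A##3 C#5 D##4 D#4 D4.
Then write for guitar: it sounds a perfect octave below written, so the part must be a perfect octave above concert.
A##3 → A##4
C#5 → C#6
D##4 → D##5
D#4 → D#5
D4 → D5

A##4 C#6 D##5 D#5 D5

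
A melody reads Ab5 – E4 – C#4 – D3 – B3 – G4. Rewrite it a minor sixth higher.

Fb6 C5 A4 Bb3 G4 Eb5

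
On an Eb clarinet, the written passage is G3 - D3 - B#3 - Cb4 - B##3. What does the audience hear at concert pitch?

Written C4 on the Eb clarinet sounds as Eb4, a minor third higher; apply that shift to every note.
G3 gives Bb3
D3 gives F3
B#3 gives D#4
Cb4 gives Ebb4
B##3 gives D##4

Bb3 F3 D#4 Ebb4 D##4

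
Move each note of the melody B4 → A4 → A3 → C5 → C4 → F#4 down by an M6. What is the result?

D4 C4 C3 Eb4 Eb3 A3

B4: a sixth down reaches D, and 9 semitones makes it D4.
A4: a sixth down reaches C, and 9 semitones makes it C4.
A major sixth down from A3 gives C3.
C5: a sixth down reaches E, and 9 semitones makes it Eb4.
A major sixth down from C4 gives Eb3.
F#4: a sixth down reaches A, and 9 semitones makes it A3.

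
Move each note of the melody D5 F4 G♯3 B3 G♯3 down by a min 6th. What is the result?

F#4 A3 B#2 D#3 B#2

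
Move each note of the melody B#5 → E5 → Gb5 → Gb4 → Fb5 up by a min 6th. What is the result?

G#6 C6 Ebb6 Ebb5 Dbb6

B#5 becomes G#6
E5 becomes C6
Gb5 becomes Ebb6
Gb4 becomes Ebb5
Fb5 becomes Dbb6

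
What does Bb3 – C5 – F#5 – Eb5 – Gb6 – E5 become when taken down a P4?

F3 G4 C#5 Bb4 Db6 B4

Bb3: a fourth down reaches F, and 5 semitones makes it F3.
A perfect fourth down from C5 gives G4.
F#5: a fourth down reaches C, and 5 semitones makes it C#5.
A perfect fourth down from Eb5 gives Bb4.
Gb6 down a perfect fourth is Db6.
A perfect fourth down from E5 gives B4.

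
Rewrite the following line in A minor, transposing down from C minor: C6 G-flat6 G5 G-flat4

A5 Eb6 E5 Eb4

From C down to A is a minor third; apply that to each pitch.
C6 gives A5
Gb6 gives Eb6
G5 gives E5
Gb4 gives Eb4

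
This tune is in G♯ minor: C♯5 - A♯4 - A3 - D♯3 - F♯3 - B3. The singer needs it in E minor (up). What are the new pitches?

A5 F#5 F4 B3 D4 G4

G♯ minor to E minor up is a minor sixth, so every note moves up by that interval.
C#5 → A5
A#4 → F#5
A3 → F4
D#3 → B3
F#3 → D4
B3 → G4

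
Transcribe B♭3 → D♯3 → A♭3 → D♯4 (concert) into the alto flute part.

The alto flute sounds a perfect fourth below written, so the written part must be a perfect fourth above concert — transpose each note up.
Bb3 to Eb4
D#3 to G#3
Ab3 to Db4
D#4 to G#4

Eb4 G#3 Db4 G#4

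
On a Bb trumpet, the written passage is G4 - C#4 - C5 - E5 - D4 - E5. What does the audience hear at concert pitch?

F4 B3 Bb4 D5 C4 D5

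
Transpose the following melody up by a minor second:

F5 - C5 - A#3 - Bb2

Gb5 Db5 B3 Cb3

F5 → Gb5
C5 → Db5
A#3 → B3
Bb2 → Cb3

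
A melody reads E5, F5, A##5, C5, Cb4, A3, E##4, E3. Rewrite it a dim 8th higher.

Eb6 Fb6 A#6 Cb6 Cbb5 Ab4 E#5 Eb4

E5 gives Eb6
F5 gives Fb6
A##5 gives A#6
C5 gives Cb6
Cb4 gives Cbb5
A3 gives Ab4
E##4 gives E#5
E3 gives Eb4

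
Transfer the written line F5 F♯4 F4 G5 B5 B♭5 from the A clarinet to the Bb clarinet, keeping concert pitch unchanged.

First find concert pitch: the A clarinet sounds a minor third below written, so F5 F♯4 F4 G5 B5 B♭5 sounds D5 D#4 D4 E5 G#5 G5.
Then write for Bb clarinet: it sounds a major second below written, so the part must be a major second above concert.
D5 → E5
D#4 → E#4
D4 → E4
E5 → F#5
G#5 → A#5
G5 → A5

E5 E#4 E4 F#5 A#5 A5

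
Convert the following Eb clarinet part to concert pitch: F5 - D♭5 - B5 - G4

Written C4 on the Eb clarinet sounds as Eb4, a minor third higher; apply that shift to every note.
F5 to Ab5
Db5 to Fb5
B5 to D6
G4 to Bb4

Ab5 Fb5 D6 Bb4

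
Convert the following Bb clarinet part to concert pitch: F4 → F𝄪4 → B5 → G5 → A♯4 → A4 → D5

Written C4 on the Bb clarinet sounds as Bb3, a major second lower; apply that shift to every note.
F4 gives Eb4
F##4 gives E#4
B5 gives A5
G5 gives F5
A#4 gives G#4
A4 gives G4
D5 gives C5

Eb4 E#4 A5 F5 G#4 G4 C5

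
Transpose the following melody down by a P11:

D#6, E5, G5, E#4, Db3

A#4 B3 D4 B#2 Ab1

D#6 becomes A#4
E5 becomes B3
G5 becomes D4
E#4 becomes B#2
Db3 becomes Ab1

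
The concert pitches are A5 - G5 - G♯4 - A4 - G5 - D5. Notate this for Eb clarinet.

F#5 E5 E#4 F#4 E5 B4

The Eb clarinet sounds a minor third above written, so the written part must be a minor third below concert — transpose each note down.
A5 to F#5
G5 to E5
G#4 to E#4
A4 to F#4
G5 to E5
D5 to B4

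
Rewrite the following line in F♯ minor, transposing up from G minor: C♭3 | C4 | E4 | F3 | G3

From G up to F♯ is a major seventh; apply that to each pitch.
Cb3 -> Bb3
C4 -> B4
E4 -> D#5
F3 -> E4
G3 -> F#4

Bb3 B4 D#5 E4 F#4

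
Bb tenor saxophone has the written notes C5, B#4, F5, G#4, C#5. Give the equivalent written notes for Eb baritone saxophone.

First find concert pitch: the Bb tenor saxophone sounds a major ninth below written, so C5 B#4 F5 G#4 C#5 sounds Bb3 A#3 Eb4 F#3 B3.
Then write for Eb baritone saxophone: it sounds a major thirteenth below written, so the part must be a major thirteenth above concert.
Bb3 → G5
A#3 → F##5
Eb4 → C6
F#3 → D#5
B3 → G#5

G5 F##5 C6 D#5 G#5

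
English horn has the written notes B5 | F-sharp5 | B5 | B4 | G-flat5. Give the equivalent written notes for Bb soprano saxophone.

F#5 C#5 F#5 F#4 Db5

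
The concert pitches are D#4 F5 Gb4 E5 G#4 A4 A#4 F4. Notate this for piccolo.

Written C4 sounds as C5 on the piccolo, so concert pitches are written a perfect octave down.
D#4 becomes D#3
F5 becomes F4
Gb4 becomes Gb3
E5 becomes E4
G#4 becomes G#3
A4 becomes A3
A#4 becomes A#3
F4 becomes F3

D#3 F4 Gb3 E4 G#3 A3 A#3 F3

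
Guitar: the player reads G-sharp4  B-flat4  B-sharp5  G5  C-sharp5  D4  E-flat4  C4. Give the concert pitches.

G#3 Bb3 B#4 G4 C#4 D3 Eb3 C3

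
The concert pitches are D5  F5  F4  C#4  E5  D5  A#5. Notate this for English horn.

A5 C6 C5 G#4 B5 A5 E#6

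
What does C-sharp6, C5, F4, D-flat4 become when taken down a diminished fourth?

G##5 G#4 C#4 A3

C#6 down a diminished fourth is G##5.
C5: a fourth down reaches G, and 4 semitones makes it G#4.
F4: a fourth down reaches C, and 4 semitones makes it C#4.
Db4: a fourth down reaches A, and 4 semitones makes it A3.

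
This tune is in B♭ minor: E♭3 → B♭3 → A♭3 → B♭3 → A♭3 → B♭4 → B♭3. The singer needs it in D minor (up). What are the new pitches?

B♭ minor to D minor up is a major third, so every note moves up by that interval.
Eb3 gives G3
Bb3 gives D4
Ab3 gives C4
Bb3 gives D4
Ab3 gives C4
Bb4 gives D5
Bb3 gives D4

G3 D4 C4 D4 C4 D5 D4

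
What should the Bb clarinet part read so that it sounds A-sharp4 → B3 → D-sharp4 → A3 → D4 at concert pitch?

B#4 C#4 E#4 B3 E4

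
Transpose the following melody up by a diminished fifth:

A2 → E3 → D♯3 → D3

Eb3 Bb3 A3 Ab3

A2 -> Eb3
E3 -> Bb3
D#3 -> A3
D3 -> Ab3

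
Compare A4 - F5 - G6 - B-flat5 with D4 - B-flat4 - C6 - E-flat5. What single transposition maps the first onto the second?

Take the first pair: A4 → D4. A to D spans 5 letter names, so the interval is some kind of fifth.
D4 to A4 is 7 semitones, which makes it a perfect fifth; the second version is lower, so the direction is down.
Checking another pair — Bb5 → Eb5 — gives the same interval.

down a perfect fifth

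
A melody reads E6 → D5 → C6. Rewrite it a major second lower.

E6 to D6
D5 to C5
C6 to Bb5

D6 C5 Bb5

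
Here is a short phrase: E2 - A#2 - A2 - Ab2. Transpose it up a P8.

E3 A#3 A3 Ab3

E2 -> E3
A#2 -> A#3
A2 -> A3
Ab2 -> Ab3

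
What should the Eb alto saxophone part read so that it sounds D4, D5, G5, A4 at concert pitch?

The Eb alto saxophone sounds a major sixth below written, so the written part must be a major sixth above concert — transpose each note up.
D4 gives B4
D5 gives B5
G5 gives E6
A4 gives F#5

B4 B5 E6 F#5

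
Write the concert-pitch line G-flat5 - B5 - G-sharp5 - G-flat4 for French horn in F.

Db6 F#6 D#6 Db5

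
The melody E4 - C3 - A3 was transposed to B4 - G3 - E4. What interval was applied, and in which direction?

Take the first pair: E4 → B4. E to B spans 5 letter names, so the interval is some kind of fifth.
E4 to B4 is 7 semitones, which makes it a perfect fifth; the second version is higher, so the direction is up.
Checking another pair — A3 → E4 — gives the same interval.

up a perfect fifth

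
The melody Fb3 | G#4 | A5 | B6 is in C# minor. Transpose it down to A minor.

From C# down to A is a major third; apply that to each pitch.
Fb3 gives Dbb3
G#4 gives E4
A5 gives F5
B6 gives G6

Dbb3 E4 F5 G6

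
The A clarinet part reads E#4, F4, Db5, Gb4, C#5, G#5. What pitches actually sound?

Written C4 on the A clarinet sounds as A3, a minor third lower; apply that shift to every note.
E#4 -> C##4
F4 -> D4
Db5 -> Bb4
Gb4 -> Eb4
C#5 -> A#4
G#5 -> E#5

C##4 D4 Bb4 Eb4 A#4 E#5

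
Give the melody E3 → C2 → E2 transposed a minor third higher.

G3 Eb2 G2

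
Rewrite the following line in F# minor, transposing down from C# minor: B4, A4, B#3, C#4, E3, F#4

C# minor to F# minor down is a perfect fifth, so every note moves down by that interval.
B4 becomes E4
A4 becomes D4
B#3 becomes E#3
C#4 becomes F#3
E3 becomes A2
F#4 becomes B3

E4 D4 E#3 F#3 A2 B3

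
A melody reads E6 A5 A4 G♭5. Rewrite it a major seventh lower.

E6 → F5
A5 → Bb4
A4 → Bb3
Gb5 → Abb4

F5 Bb4 Bb3 Abb4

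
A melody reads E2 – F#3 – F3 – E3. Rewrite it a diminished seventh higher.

Db3 Eb4 Ebb4 Db4

E2: a seventh up reaches D, and 9 semitones makes it Db3.
F#3 up a diminished seventh is Eb4.
F3 up a diminished seventh is Ebb4.
A diminished seventh up from E3 gives Db4.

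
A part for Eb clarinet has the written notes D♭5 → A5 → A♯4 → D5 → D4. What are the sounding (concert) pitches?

Fb5 C6 C#5 F5 F4

Written C4 on the Eb clarinet sounds as Eb4, a minor third higher; apply that shift to every note.
Db5 -> Fb5
A5 -> C6
A#4 -> C#5
D5 -> F5
D4 -> F4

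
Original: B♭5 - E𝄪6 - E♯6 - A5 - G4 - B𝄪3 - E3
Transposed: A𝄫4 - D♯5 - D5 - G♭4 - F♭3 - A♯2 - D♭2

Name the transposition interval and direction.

Take the first pair: Bb5 → Abb4. B to A spans 9 letter names, so the interval is some kind of ninth.
Abb4 to Bb5 is 15 semitones, which makes it an augmented ninth; the second version is lower, so the direction is down.
Checking another pair — E3 → Db2 — gives the same interval.

down an augmented ninth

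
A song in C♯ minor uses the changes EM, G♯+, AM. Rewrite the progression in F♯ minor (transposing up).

C♯ minor up to F♯ minor is a perfect fourth; each chord root moves by that interval while the quality stays the same.
EM: root E up a perfect fourth → A, giving AM.
G♯+: root G♯ up a perfect fourth → C#, giving C#+.
AM: root A up a perfect fourth → D, giving DM.

AM C#+ DM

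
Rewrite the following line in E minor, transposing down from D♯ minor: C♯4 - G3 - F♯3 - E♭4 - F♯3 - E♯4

D3 Ab2 G2 Fb3 G2 F#3

D♯ minor to E minor down is a major seventh, so every note moves down by that interval.
C#4 → D3
G3 → Ab2
F#3 → G2
Eb4 → Fb3
F#3 → G2
E#4 → F#3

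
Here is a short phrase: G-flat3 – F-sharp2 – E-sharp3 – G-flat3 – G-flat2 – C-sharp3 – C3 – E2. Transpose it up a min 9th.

Abb4 G3 F#4 Abb4 Abb3 D4 Db4 F3

A minor ninth up from Gb3 gives Abb4.
F#2: a ninth up reaches G, and 13 semitones makes it G3.
E#3: a ninth up reaches F, and 13 semitones makes it F#4.
A minor ninth up from Gb3 gives Abb4.
Gb2 up a minor ninth is Abb3.
C#3 up a minor ninth is D4.
C3 up a minor ninth is Db4.
E2 up a minor ninth is F3.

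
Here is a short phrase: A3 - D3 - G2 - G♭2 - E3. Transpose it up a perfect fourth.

A3 to D4
D3 to G3
G2 to C3
Gb2 to Cb3
E3 to A3

D4 G3 C3 Cb3 A3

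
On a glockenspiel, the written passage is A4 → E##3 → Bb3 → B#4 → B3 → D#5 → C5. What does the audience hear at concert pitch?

A6 E##5 Bb5 B#6 B5 D#7 C7

Written C4 on the glockenspiel sounds as C6, a perfect fifteenth higher; apply that shift to every note.
A4 becomes A6
E##3 becomes E##5
Bb3 becomes Bb5
B#4 becomes B#6
B3 becomes B5
D#5 becomes D#7
C5 becomes C7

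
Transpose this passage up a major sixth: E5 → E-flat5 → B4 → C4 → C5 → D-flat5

A major sixth up from E5 gives C#6.
Eb5: a sixth up reaches C, and 9 semitones makes it C6.
B4 up a major sixth is G#5.
A major sixth up from C4 gives A4.
A major sixth up from C5 gives A5.
A major sixth up from Db5 gives Bb5.

C#6 C6 G#5 A4 A5 Bb5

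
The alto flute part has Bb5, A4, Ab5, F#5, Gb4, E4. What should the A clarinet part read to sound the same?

Ab5 G4 Gb5 E5 Fb4 D4

First find concert pitch: the alto flute sounds a perfect fourth below written, so Bb5 A4 Ab5 F#5 Gb4 E4 sounds F5 E4 Eb5 C#5 Db4 B3.
Then write for A clarinet: it sounds a minor third below written, so the part must be a minor third above concert.
F5 → Ab5
E4 → G4
Eb5 → Gb5
C#5 → E5
Db4 → Fb4
B3 → D4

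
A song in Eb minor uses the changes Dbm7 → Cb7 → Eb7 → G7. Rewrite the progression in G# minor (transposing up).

F#m7 E7 G#7 B#7

Eb minor up to G# minor is an augmented third; each chord root moves by that interval while the quality stays the same.
Dbm7: root Db up an augmented third → F#, giving F#m7.
Cb7: root Cb up an augmented third → E, giving E7.
Eb7: root Eb up an augmented third → G#, giving G#7.
G7: root G up an augmented third → B#, giving B#7.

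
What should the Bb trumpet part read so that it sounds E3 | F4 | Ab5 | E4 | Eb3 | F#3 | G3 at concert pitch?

The Bb trumpet sounds a major second below written, so the written part must be a major second above concert — transpose each note up.
E3 to F#3
F4 to G4
Ab5 to Bb5
E4 to F#4
Eb3 to F3
F#3 to G#3
G3 to A3

F#3 G4 Bb5 F#4 F3 G#3 A3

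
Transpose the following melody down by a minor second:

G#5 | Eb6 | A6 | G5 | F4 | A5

F##5 D6 G#6 F#5 E4 G#5

A minor second down from G#5 gives F##5.
Eb6 down a minor second is D6.
A6 down a minor second is G#6.
G5 down a minor second is F#5.
F4 down a minor second is E4.
A minor second down from A5 gives G#5.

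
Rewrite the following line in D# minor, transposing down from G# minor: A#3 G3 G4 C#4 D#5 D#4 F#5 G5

E#3 D3 D4 G#3 A#4 A#3 C#5 D5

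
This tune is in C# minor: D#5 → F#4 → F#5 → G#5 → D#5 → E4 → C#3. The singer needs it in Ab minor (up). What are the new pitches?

Bb5 Db5 Db6 Eb6 Bb5 Cb5 Ab3

From C# up to Ab is a diminished sixth; apply that to each pitch.
D#5 becomes Bb5
F#4 becomes Db5
F#5 becomes Db6
G#5 becomes Eb6
D#5 becomes Bb5
E4 becomes Cb5
C#3 becomes Ab3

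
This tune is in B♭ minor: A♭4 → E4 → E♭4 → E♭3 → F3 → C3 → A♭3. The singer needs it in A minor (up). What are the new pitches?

G5 D#5 D5 D4 E4 B3 G4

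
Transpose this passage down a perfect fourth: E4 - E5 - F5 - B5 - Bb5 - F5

B3 B4 C5 F#5 F5 C5

E4 becomes B3
E5 becomes B4
F5 becomes C5
B5 becomes F#5
Bb5 becomes F5
F5 becomes C5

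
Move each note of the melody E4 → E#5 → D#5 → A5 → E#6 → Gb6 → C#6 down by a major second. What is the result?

D4 D#5 C#5 G5 D#6 Fb6 B5

E4: a second down reaches D, and 2 semitones makes it D4.
A major second down from E#5 gives D#5.
D#5 down a major second is C#5.
A major second down from A5 gives G5.
A major second down from E#6 gives D#6.
Gb6: a second down reaches F, and 2 semitones makes it Fb6.
C#6 down a major second is B5.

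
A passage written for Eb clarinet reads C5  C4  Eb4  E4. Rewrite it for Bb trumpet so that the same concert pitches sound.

F5 F4 Ab4 A4

First find concert pitch: the Eb clarinet sounds a minor third above written, so C5 C4 Eb4 E4 sounds Eb5 Eb4 Gb4 G4.
Then write for Bb trumpet: it sounds a major second below written, so the part must be a major second above concert.
Eb5 → F5
Eb4 → F4
Gb4 → Ab4
G4 → A4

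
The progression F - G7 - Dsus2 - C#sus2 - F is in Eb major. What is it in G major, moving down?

A B7 F#sus2 E#sus2 A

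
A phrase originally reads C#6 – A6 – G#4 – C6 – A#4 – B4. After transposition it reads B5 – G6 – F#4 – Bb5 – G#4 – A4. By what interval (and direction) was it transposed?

From C#6 to B5 is 2 letter names — a second of some quality.
B5 to C#6 is 2 semitones, which makes it a major second; the second version is lower, so the direction is down.
Checking another pair — B4 → A4 — gives the same interval.

down a major second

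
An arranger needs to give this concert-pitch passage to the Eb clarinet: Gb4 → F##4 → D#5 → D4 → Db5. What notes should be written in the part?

Eb4 D##4 B#4 B3 Bb4

Written C4 sounds as Eb4 on the Eb clarinet, so concert pitches are written a minor third down.
Gb4 gives Eb4
F##4 gives D##4
D#5 gives B#4
D4 gives B3
Db5 gives Bb4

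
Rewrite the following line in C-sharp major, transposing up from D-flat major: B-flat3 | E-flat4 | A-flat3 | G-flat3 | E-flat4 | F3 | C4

From D-flat up to C-sharp is an augmented seventh; apply that to each pitch.
Bb3 → A#4
Eb4 → D#5
Ab3 → G#4
Gb3 → F#4
Eb4 → D#5
F3 → E#4
C4 → B#4

A#4 D#5 G#4 F#4 D#5 E#4 B#4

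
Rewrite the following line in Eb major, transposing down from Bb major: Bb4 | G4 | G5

Eb4 C4 C5

Bb major to Eb major down is a perfect fifth, so every note moves down by that interval.
Bb4 to Eb4
G4 to C4
G5 to C5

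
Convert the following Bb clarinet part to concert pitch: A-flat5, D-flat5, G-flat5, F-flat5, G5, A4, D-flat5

The Bb clarinet sounds a major second below written, so transpose each written note down a major second.
Ab5 to Gb5
Db5 to Cb5
Gb5 to Fb5
Fb5 to Ebb5
G5 to F5
A4 to G4
Db5 to Cb5

Gb5 Cb5 Fb5 Ebb5 F5 G4 Cb5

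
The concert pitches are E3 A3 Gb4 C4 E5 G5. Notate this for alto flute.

The alto flute sounds a perfect fourth below written, so the written part must be a perfect fourth above concert — transpose each note up.
E3 -> A3
A3 -> D4
Gb4 -> Cb5
C4 -> F4
E5 -> A5
G5 -> C6

A3 D4 Cb5 F4 A5 C6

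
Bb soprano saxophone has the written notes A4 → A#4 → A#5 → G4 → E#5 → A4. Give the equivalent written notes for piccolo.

G3 G#3 G#4 F3 D#4 G3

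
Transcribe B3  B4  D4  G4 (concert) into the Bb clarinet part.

C#4 C#5 E4 A4

The Bb clarinet sounds a major second below written, so the written part must be a major second above concert — transpose each note up.
B3 → C#4
B4 → C#5
D4 → E4
G4 → A4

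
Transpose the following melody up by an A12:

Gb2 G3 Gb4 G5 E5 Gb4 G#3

D4 D#5 D6 D#7 B#6 D6 D##5

Gb2 gives D4
G3 gives D#5
Gb4 gives D6
G5 gives D#7
E5 gives B#6
Gb4 gives D6
G#3 gives D##5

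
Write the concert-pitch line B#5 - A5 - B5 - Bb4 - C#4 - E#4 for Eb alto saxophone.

Written C4 sounds as Eb3 on the Eb alto saxophone, so concert pitches are written a major sixth up.
B#5 -> G##6
A5 -> F#6
B5 -> G#6
Bb4 -> G5
C#4 -> A#4
E#4 -> C##5

G##6 F#6 G#6 G5 A#4 C##5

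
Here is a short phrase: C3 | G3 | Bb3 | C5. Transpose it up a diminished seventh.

C3: a seventh up reaches B, and 9 semitones makes it Bbb3.
G3 up a diminished seventh is Fb4.
Bb3: a seventh up reaches A, and 9 semitones makes it Abb4.
C5 up a diminished seventh is Bbb5.

Bbb3 Fb4 Abb4 Bbb5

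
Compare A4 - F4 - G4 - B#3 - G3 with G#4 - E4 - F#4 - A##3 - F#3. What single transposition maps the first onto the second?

down a minor second

Take the first pair: A4 → G#4. A to G spans 2 letter names, so the interval is some kind of second.
G#4 to A4 is 1 semitone, which makes it a minor second; the second version is lower, so the direction is down.
Checking another pair — G3 → F#3 — gives the same interval.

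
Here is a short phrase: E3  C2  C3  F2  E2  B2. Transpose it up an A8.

E#4 C#3 C#4 F#3 E#3 B#3

E3 to E#4
C2 to C#3
C3 to C#4
F2 to F#3
E2 to E#3
B2 to B#3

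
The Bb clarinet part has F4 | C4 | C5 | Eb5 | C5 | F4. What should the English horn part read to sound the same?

Bb4 F4 F5 Ab5 F5 Bb4

First find concert pitch: the Bb clarinet sounds a major second below written, so F4 C4 C5 Eb5 C5 F4 sounds Eb4 Bb3 Bb4 Db5 Bb4 Eb4.
Then write for English horn: it sounds a perfect fifth below written, so the part must be a perfect fifth above concert.
Eb4 → Bb4
Bb3 → F4
Bb4 → F5
Db5 → Ab5
Bb4 → F5
Eb4 → Bb4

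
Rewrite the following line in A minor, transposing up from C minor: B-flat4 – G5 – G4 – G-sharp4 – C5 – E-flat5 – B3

G5 E6 E5 E#5 A5 C6 G#4

From C up to A is a major sixth; apply that to each pitch.
Bb4 gives G5
G5 gives E6
G4 gives E5
G#4 gives E#5
C5 gives A5
Eb5 gives C6
B3 gives G#4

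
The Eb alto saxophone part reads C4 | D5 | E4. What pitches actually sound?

Eb3 F4 G3

Written C4 on the Eb alto saxophone sounds as Eb3, a major sixth lower; apply that shift to every note.
C4 → Eb3
D5 → F4
E4 → G3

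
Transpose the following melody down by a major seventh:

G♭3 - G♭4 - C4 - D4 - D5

Gb3: a seventh down reaches A, and 11 semitones makes it Abb2.
Gb4 down a major seventh is Abb3.
C4: a seventh down reaches D, and 11 semitones makes it Db3.
D4: a seventh down reaches E, and 11 semitones makes it Eb3.
A major seventh down from D5 gives Eb4.

Abb2 Abb3 Db3 Eb3 Eb4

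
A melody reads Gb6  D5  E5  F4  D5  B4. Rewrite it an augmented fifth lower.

Cbb6 Gb4 Ab4 Bbb3 Gb4 Eb4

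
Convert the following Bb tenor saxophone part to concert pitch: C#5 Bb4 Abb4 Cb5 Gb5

The Bb tenor saxophone sounds a major ninth below written, so transpose each written note down a major ninth.
C#5 becomes B3
Bb4 becomes Ab3
Abb4 becomes Gbb3
Cb5 becomes Bbb3
Gb5 becomes Fb4

B3 Ab3 Gbb3 Bbb3 Fb4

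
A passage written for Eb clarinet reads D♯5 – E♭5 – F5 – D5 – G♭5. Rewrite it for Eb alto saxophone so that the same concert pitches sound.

D#6 Eb6 F6 D6 Gb6

First find concert pitch: the Eb clarinet sounds a minor third above written, so D♯5 E♭5 F5 D5 G♭5 sounds F#5 Gb5 Ab5 F5 Bbb5.
Then write for Eb alto saxophone: it sounds a major sixth below written, so the part must be a major sixth above concert.
F#5 → D#6
Gb5 → Eb6
Ab5 → F6
F5 → D6
Bbb5 → Gb6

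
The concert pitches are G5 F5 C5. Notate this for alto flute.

C6 Bb5 F5

The alto flute sounds a perfect fourth below written, so the written part must be a perfect fourth above concert — transpose each note up.
G5 becomes C6
F5 becomes Bb5
C5 becomes F5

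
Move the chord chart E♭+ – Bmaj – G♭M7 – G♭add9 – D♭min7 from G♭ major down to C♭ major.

G♭ major down to C♭ major is a perfect fifth; each chord root moves by that interval while the quality stays the same.
E♭+: root E♭ down a perfect fifth → Ab, giving Ab+.
Bmaj: root B down a perfect fifth → E, giving Emaj.
G♭M7: root G♭ down a perfect fifth → Cb, giving CbM7.
G♭add9: root G♭ down a perfect fifth → Cb, giving Cbadd9.
D♭min7: root D♭ down a perfect fifth → Gb, giving Gbmin7.

Ab+ Emaj CbM7 Cbadd9 Gbmin7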